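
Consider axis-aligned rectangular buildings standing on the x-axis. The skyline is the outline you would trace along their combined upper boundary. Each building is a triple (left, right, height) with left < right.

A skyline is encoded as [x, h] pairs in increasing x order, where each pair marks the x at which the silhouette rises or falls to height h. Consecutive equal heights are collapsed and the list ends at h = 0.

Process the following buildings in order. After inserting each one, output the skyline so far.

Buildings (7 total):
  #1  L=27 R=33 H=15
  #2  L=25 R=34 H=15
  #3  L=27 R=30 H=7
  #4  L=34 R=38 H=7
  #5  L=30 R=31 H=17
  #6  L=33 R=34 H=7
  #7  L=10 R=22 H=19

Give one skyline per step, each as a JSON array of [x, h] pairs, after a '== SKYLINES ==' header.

== SKYLINES ==
[[27,15],[33,0]]
[[25,15],[34,0]]
[[25,15],[34,0]]
[[25,15],[34,7],[38,0]]
[[25,15],[30,17],[31,15],[34,7],[38,0]]
[[25,15],[30,17],[31,15],[34,7],[38,0]]
[[10,19],[22,0],[25,15],[30,17],[31,15],[34,7],[38,0]]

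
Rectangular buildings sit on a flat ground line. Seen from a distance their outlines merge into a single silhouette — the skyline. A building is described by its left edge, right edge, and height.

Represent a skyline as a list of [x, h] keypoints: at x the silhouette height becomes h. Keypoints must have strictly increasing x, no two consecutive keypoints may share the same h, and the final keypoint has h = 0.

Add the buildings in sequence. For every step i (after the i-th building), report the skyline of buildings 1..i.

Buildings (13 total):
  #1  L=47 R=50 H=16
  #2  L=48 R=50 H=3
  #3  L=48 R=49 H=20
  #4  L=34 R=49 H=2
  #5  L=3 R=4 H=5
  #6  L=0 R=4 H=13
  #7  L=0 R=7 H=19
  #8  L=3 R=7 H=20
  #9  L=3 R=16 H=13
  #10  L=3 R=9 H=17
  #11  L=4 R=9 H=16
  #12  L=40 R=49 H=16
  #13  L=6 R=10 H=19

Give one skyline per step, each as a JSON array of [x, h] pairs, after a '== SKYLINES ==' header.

== SKYLINES ==
[[47,16],[50,0]]
[[47,16],[50,0]]
[[47,16],[48,20],[49,16],[50,0]]
[[34,2],[47,16],[48,20],[49,16],[50,0]]
[[3,5],[4,0],[34,2],[47,16],[48,20],[49,16],[50,0]]
[[0,13],[4,0],[34,2],[47,16],[48,20],[49,16],[50,0]]
[[0,19],[7,0],[34,2],[47,16],[48,20],[49,16],[50,0]]
[[0,19],[3,20],[7,0],[34,2],[47,16],[48,20],[49,16],[50,0]]
[[0,19],[3,20],[7,13],[16,0],[34,2],[47,16],[48,20],[49,16],[50,0]]
[[0,19],[3,20],[7,17],[9,13],[16,0],[34,2],[47,16],[48,20],[49,16],[50,0]]
[[0,19],[3,20],[7,17],[9,13],[16,0],[34,2],[47,16],[48,20],[49,16],[50,0]]
[[0,19],[3,20],[7,17],[9,13],[16,0],[34,2],[40,16],[48,20],[49,16],[50,0]]
[[0,19],[3,20],[7,19],[10,13],[16,0],[34,2],[40,16],[48,20],[49,16],[50,0]]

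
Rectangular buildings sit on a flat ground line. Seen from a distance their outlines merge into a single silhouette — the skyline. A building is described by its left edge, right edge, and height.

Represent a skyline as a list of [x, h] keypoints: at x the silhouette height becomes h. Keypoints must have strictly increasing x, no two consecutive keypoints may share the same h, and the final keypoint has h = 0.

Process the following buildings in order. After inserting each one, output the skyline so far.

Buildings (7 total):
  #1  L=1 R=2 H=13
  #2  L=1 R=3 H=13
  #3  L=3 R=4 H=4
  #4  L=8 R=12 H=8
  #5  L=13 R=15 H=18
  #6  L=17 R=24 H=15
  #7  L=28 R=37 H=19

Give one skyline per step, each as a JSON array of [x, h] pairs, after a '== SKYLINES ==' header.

== SKYLINES ==
[[1,13],[2,0]]
[[1,13],[3,0]]
[[1,13],[3,4],[4,0]]
[[1,13],[3,4],[4,0],[8,8],[12,0]]
[[1,13],[3,4],[4,0],[8,8],[12,0],[13,18],[15,0]]
[[1,13],[3,4],[4,0],[8,8],[12,0],[13,18],[15,0],[17,15],[24,0]]
[[1,13],[3,4],[4,0],[8,8],[12,0],[13,18],[15,0],[17,15],[24,0],[28,19],[37,0]]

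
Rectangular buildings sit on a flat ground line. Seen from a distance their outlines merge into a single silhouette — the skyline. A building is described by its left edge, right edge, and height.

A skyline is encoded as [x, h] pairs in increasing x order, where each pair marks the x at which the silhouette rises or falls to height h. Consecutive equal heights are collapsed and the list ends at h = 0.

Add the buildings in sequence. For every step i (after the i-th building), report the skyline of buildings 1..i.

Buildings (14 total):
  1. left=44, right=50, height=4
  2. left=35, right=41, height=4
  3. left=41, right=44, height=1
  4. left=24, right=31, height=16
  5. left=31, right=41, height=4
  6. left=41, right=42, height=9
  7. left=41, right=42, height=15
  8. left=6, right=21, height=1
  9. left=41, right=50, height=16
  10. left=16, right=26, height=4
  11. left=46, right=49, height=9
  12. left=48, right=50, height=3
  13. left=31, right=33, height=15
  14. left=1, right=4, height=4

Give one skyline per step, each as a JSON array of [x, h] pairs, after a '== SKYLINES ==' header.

== SKYLINES ==
[[44,4],[50,0]]
[[35,4],[41,0],[44,4],[50,0]]
[[35,4],[41,1],[44,4],[50,0]]
[[24,16],[31,0],[35,4],[41,1],[44,4],[50,0]]
[[24,16],[31,4],[41,1],[44,4],[50,0]]
[[24,16],[31,4],[41,9],[42,1],[44,4],[50,0]]
[[24,16],[31,4],[41,15],[42,1],[44,4],[50,0]]
[[6,1],[21,0],[24,16],[31,4],[41,15],[42,1],[44,4],[50,0]]
[[6,1],[21,0],[24,16],[31,4],[41,16],[50,0]]
[[6,1],[16,4],[24,16],[31,4],[41,16],[50,0]]
[[6,1],[16,4],[24,16],[31,4],[41,16],[50,0]]
[[6,1],[16,4],[24,16],[31,4],[41,16],[50,0]]
[[6,1],[16,4],[24,16],[31,15],[33,4],[41,16],[50,0]]
[[1,4],[4,0],[6,1],[16,4],[24,16],[31,15],[33,4],[41,16],[50,0]]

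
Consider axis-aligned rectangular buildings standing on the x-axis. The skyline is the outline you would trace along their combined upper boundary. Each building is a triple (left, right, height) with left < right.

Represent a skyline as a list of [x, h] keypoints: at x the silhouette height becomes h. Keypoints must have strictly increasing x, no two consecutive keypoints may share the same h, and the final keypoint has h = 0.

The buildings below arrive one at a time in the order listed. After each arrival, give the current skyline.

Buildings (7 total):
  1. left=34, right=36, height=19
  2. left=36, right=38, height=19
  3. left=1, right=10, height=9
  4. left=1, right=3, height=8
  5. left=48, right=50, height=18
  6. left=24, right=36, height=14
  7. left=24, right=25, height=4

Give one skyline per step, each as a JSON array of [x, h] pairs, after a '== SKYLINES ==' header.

== SKYLINES ==
[[34,19],[36,0]]
[[34,19],[38,0]]
[[1,9],[10,0],[34,19],[38,0]]
[[1,9],[10,0],[34,19],[38,0]]
[[1,9],[10,0],[34,19],[38,0],[48,18],[50,0]]
[[1,9],[10,0],[24,14],[34,19],[38,0],[48,18],[50,0]]
[[1,9],[10,0],[24,14],[34,19],[38,0],[48,18],[50,0]]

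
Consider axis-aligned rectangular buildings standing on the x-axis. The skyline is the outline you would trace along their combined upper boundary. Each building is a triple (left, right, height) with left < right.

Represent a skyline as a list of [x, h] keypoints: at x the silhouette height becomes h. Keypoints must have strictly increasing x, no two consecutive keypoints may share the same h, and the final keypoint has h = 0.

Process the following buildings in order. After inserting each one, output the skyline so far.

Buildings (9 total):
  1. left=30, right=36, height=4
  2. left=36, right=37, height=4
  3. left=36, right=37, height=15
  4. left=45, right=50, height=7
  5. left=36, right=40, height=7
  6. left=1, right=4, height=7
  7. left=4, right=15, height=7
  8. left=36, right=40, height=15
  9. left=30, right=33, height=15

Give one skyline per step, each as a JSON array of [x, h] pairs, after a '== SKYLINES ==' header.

== SKYLINES ==
[[30,4],[36,0]]
[[30,4],[37,0]]
[[30,4],[36,15],[37,0]]
[[30,4],[36,15],[37,0],[45,7],[50,0]]
[[30,4],[36,15],[37,7],[40,0],[45,7],[50,0]]
[[1,7],[4,0],[30,4],[36,15],[37,7],[40,0],[45,7],[50,0]]
[[1,7],[15,0],[30,4],[36,15],[37,7],[40,0],[45,7],[50,0]]
[[1,7],[15,0],[30,4],[36,15],[40,0],[45,7],[50,0]]
[[1,7],[15,0],[30,15],[33,4],[36,15],[40,0],[45,7],[50,0]]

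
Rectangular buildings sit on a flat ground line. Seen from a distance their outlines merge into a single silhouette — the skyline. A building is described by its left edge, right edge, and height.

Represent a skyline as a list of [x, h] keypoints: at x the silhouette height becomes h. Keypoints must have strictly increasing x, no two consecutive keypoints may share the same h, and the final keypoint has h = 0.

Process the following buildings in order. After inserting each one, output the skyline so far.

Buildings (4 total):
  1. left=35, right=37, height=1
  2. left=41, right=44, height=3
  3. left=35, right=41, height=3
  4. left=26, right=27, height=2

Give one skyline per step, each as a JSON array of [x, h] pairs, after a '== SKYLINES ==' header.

== SKYLINES ==
[[35,1],[37,0]]
[[35,1],[37,0],[41,3],[44,0]]
[[35,3],[44,0]]
[[26,2],[27,0],[35,3],[44,0]]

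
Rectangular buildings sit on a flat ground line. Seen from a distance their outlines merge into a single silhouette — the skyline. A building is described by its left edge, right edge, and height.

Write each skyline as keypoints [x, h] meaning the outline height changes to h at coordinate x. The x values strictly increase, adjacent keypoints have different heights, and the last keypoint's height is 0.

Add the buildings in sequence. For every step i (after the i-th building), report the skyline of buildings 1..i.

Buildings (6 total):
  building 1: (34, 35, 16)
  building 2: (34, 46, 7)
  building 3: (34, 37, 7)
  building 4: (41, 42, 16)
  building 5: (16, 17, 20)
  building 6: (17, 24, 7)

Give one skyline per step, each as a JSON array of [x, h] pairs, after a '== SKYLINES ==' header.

== SKYLINES ==
[[34,16],[35,0]]
[[34,16],[35,7],[46,0]]
[[34,16],[35,7],[46,0]]
[[34,16],[35,7],[41,16],[42,7],[46,0]]
[[16,20],[17,0],[34,16],[35,7],[41,16],[42,7],[46,0]]
[[16,20],[17,7],[24,0],[34,16],[35,7],[41,16],[42,7],[46,0]]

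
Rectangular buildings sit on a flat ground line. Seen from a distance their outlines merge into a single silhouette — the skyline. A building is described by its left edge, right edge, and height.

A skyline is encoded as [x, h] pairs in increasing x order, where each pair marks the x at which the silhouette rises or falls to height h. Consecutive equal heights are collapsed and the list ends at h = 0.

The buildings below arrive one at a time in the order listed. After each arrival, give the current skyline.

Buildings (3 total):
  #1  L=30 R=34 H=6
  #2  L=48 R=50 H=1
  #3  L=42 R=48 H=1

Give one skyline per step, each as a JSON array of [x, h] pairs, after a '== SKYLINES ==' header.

== SKYLINES ==
[[30,6],[34,0]]
[[30,6],[34,0],[48,1],[50,0]]
[[30,6],[34,0],[42,1],[50,0]]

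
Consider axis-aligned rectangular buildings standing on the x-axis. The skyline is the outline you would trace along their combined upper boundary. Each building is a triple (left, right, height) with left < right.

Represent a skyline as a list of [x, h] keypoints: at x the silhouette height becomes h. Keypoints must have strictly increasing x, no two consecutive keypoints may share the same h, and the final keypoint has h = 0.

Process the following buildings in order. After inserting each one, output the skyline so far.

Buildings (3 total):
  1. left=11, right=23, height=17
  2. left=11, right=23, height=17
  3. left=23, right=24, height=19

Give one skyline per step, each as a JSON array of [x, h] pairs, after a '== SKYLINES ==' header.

== SKYLINES ==
[[11,17],[23,0]]
[[11,17],[23,0]]
[[11,17],[23,19],[24,0]]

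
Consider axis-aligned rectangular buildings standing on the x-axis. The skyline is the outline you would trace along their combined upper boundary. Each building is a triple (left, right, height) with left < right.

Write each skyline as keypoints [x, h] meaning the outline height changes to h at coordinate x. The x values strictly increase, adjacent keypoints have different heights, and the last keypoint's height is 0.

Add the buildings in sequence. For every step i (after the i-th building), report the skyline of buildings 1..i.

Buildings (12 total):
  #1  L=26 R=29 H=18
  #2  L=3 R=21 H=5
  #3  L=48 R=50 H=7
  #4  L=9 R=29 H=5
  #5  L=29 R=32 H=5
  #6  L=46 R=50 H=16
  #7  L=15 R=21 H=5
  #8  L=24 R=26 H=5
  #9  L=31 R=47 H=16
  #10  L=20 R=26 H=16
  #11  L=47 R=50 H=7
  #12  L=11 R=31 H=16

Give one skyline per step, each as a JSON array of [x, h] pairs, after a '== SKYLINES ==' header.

== SKYLINES ==
[[26,18],[29,0]]
[[3,5],[21,0],[26,18],[29,0]]
[[3,5],[21,0],[26,18],[29,0],[48,7],[50,0]]
[[3,5],[26,18],[29,0],[48,7],[50,0]]
[[3,5],[26,18],[29,5],[32,0],[48,7],[50,0]]
[[3,5],[26,18],[29,5],[32,0],[46,16],[50,0]]
[[3,5],[26,18],[29,5],[32,0],[46,16],[50,0]]
[[3,5],[26,18],[29,5],[32,0],[46,16],[50,0]]
[[3,5],[26,18],[29,5],[31,16],[50,0]]
[[3,5],[20,16],[26,18],[29,5],[31,16],[50,0]]
[[3,5],[20,16],[26,18],[29,5],[31,16],[50,0]]
[[3,5],[11,16],[26,18],[29,16],[50,0]]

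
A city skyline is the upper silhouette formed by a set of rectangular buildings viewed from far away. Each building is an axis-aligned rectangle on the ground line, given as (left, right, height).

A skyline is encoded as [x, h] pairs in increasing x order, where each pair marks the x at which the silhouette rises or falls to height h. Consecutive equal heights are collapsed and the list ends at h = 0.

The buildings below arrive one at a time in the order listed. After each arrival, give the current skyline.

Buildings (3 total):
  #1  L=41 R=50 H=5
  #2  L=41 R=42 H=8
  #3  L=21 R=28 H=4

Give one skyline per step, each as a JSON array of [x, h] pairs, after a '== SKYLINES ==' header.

== SKYLINES ==
[[41,5],[50,0]]
[[41,8],[42,5],[50,0]]
[[21,4],[28,0],[41,8],[42,5],[50,0]]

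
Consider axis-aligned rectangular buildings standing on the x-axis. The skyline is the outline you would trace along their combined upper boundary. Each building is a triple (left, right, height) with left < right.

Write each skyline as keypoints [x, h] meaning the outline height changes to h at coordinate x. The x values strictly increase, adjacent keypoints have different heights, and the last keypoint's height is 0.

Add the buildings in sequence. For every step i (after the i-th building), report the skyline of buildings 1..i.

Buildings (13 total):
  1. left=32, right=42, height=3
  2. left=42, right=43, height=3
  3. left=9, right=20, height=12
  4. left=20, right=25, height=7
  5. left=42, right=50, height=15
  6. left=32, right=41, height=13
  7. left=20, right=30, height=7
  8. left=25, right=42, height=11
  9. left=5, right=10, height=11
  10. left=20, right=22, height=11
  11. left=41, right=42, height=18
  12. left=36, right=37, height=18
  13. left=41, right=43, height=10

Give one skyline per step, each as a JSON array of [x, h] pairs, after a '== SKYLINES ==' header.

== SKYLINES ==
[[32,3],[42,0]]
[[32,3],[43,0]]
[[9,12],[20,0],[32,3],[43,0]]
[[9,12],[20,7],[25,0],[32,3],[43,0]]
[[9,12],[20,7],[25,0],[32,3],[42,15],[50,0]]
[[9,12],[20,7],[25,0],[32,13],[41,3],[42,15],[50,0]]
[[9,12],[20,7],[30,0],[32,13],[41,3],[42,15],[50,0]]
[[9,12],[20,7],[25,11],[32,13],[41,11],[42,15],[50,0]]
[[5,11],[9,12],[20,7],[25,11],[32,13],[41,11],[42,15],[50,0]]
[[5,11],[9,12],[20,11],[22,7],[25,11],[32,13],[41,11],[42,15],[50,0]]
[[5,11],[9,12],[20,11],[22,7],[25,11],[32,13],[41,18],[42,15],[50,0]]
[[5,11],[9,12],[20,11],[22,7],[25,11],[32,13],[36,18],[37,13],[41,18],[42,15],[50,0]]
[[5,11],[9,12],[20,11],[22,7],[25,11],[32,13],[36,18],[37,13],[41,18],[42,15],[50,0]]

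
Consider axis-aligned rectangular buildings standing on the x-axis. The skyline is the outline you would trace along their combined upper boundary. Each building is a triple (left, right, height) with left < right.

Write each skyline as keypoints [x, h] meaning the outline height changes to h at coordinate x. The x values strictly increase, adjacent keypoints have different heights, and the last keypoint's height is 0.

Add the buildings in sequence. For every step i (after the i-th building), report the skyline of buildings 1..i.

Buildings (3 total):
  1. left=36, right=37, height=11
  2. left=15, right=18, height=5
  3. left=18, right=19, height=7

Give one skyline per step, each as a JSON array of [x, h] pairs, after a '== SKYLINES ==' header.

== SKYLINES ==
[[36,11],[37,0]]
[[15,5],[18,0],[36,11],[37,0]]
[[15,5],[18,7],[19,0],[36,11],[37,0]]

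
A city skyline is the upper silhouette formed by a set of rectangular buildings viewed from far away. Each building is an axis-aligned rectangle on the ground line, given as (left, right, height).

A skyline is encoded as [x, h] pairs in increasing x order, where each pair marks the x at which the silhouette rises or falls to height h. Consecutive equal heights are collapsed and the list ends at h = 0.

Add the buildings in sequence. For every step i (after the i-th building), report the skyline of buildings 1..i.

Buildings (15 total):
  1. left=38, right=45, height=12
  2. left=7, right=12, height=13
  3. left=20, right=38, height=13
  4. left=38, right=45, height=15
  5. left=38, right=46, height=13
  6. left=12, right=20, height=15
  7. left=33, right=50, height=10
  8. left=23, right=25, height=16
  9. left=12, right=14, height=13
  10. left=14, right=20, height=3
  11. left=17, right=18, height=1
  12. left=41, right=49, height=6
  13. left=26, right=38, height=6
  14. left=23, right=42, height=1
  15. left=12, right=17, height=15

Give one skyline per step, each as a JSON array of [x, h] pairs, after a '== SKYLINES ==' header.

== SKYLINES ==
[[38,12],[45,0]]
[[7,13],[12,0],[38,12],[45,0]]
[[7,13],[12,0],[20,13],[38,12],[45,0]]
[[7,13],[12,0],[20,13],[38,15],[45,0]]
[[7,13],[12,0],[20,13],[38,15],[45,13],[46,0]]
[[7,13],[12,15],[20,13],[38,15],[45,13],[46,0]]
[[7,13],[12,15],[20,13],[38,15],[45,13],[46,10],[50,0]]
[[7,13],[12,15],[20,13],[23,16],[25,13],[38,15],[45,13],[46,10],[50,0]]
[[7,13],[12,15],[20,13],[23,16],[25,13],[38,15],[45,13],[46,10],[50,0]]
[[7,13],[12,15],[20,13],[23,16],[25,13],[38,15],[45,13],[46,10],[50,0]]
[[7,13],[12,15],[20,13],[23,16],[25,13],[38,15],[45,13],[46,10],[50,0]]
[[7,13],[12,15],[20,13],[23,16],[25,13],[38,15],[45,13],[46,10],[50,0]]
[[7,13],[12,15],[20,13],[23,16],[25,13],[38,15],[45,13],[46,10],[50,0]]
[[7,13],[12,15],[20,13],[23,16],[25,13],[38,15],[45,13],[46,10],[50,0]]
[[7,13],[12,15],[20,13],[23,16],[25,13],[38,15],[45,13],[46,10],[50,0]]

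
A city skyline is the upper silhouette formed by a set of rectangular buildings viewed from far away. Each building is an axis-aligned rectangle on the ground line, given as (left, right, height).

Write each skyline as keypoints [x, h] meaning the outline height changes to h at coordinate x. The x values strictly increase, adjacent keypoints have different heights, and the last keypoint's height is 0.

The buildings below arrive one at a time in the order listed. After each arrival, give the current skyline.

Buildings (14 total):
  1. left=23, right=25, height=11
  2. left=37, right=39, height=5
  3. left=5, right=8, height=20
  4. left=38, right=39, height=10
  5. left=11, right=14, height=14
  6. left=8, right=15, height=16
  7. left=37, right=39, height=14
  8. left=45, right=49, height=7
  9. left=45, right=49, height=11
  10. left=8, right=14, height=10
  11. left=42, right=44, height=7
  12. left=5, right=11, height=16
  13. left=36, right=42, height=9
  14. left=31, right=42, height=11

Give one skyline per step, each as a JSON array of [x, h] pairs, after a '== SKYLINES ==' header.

== SKYLINES ==
[[23,11],[25,0]]
[[23,11],[25,0],[37,5],[39,0]]
[[5,20],[8,0],[23,11],[25,0],[37,5],[39,0]]
[[5,20],[8,0],[23,11],[25,0],[37,5],[38,10],[39,0]]
[[5,20],[8,0],[11,14],[14,0],[23,11],[25,0],[37,5],[38,10],[39,0]]
[[5,20],[8,16],[15,0],[23,11],[25,0],[37,5],[38,10],[39,0]]
[[5,20],[8,16],[15,0],[23,11],[25,0],[37,14],[39,0]]
[[5,20],[8,16],[15,0],[23,11],[25,0],[37,14],[39,0],[45,7],[49,0]]
[[5,20],[8,16],[15,0],[23,11],[25,0],[37,14],[39,0],[45,11],[49,0]]
[[5,20],[8,16],[15,0],[23,11],[25,0],[37,14],[39,0],[45,11],[49,0]]
[[5,20],[8,16],[15,0],[23,11],[25,0],[37,14],[39,0],[42,7],[44,0],[45,11],[49,0]]
[[5,20],[8,16],[15,0],[23,11],[25,0],[37,14],[39,0],[42,7],[44,0],[45,11],[49,0]]
[[5,20],[8,16],[15,0],[23,11],[25,0],[36,9],[37,14],[39,9],[42,7],[44,0],[45,11],[49,0]]
[[5,20],[8,16],[15,0],[23,11],[25,0],[31,11],[37,14],[39,11],[42,7],[44,0],[45,11],[49,0]]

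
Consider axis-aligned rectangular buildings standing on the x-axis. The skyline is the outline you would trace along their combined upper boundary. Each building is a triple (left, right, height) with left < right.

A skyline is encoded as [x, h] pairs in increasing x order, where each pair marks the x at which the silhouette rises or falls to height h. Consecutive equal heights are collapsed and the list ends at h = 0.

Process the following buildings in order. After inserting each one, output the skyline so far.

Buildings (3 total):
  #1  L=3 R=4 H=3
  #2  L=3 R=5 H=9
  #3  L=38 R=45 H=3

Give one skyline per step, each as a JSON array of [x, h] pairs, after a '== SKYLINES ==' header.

== SKYLINES ==
[[3,3],[4,0]]
[[3,9],[5,0]]
[[3,9],[5,0],[38,3],[45,0]]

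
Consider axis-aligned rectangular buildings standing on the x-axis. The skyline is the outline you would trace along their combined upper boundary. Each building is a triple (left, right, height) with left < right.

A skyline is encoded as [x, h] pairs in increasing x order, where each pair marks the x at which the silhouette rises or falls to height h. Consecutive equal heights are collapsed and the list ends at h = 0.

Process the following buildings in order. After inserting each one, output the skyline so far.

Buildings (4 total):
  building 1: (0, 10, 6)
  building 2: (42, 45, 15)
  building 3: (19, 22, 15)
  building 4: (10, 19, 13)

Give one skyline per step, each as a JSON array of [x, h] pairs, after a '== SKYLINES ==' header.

== SKYLINES ==
[[0,6],[10,0]]
[[0,6],[10,0],[42,15],[45,0]]
[[0,6],[10,0],[19,15],[22,0],[42,15],[45,0]]
[[0,6],[10,13],[19,15],[22,0],[42,15],[45,0]]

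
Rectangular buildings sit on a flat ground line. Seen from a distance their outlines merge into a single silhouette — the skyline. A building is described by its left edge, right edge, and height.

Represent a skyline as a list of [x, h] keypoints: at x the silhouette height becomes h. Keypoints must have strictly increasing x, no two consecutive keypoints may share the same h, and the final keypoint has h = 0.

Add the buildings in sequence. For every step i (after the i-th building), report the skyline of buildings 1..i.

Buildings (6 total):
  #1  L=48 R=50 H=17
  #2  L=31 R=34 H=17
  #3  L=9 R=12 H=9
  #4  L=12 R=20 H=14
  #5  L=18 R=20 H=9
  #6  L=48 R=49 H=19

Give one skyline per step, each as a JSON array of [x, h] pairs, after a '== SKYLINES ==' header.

== SKYLINES ==
[[48,17],[50,0]]
[[31,17],[34,0],[48,17],[50,0]]
[[9,9],[12,0],[31,17],[34,0],[48,17],[50,0]]
[[9,9],[12,14],[20,0],[31,17],[34,0],[48,17],[50,0]]
[[9,9],[12,14],[20,0],[31,17],[34,0],[48,17],[50,0]]
[[9,9],[12,14],[20,0],[31,17],[34,0],[48,19],[49,17],[50,0]]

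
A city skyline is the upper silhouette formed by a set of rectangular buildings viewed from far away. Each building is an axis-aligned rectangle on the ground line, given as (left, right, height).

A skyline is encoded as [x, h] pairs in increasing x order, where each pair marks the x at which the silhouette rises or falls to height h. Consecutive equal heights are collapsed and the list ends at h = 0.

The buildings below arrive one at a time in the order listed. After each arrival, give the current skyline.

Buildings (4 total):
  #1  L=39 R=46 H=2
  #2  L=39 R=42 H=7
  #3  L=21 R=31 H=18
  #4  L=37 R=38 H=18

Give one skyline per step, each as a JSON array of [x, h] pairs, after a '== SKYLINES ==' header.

== SKYLINES ==
[[39,2],[46,0]]
[[39,7],[42,2],[46,0]]
[[21,18],[31,0],[39,7],[42,2],[46,0]]
[[21,18],[31,0],[37,18],[38,0],[39,7],[42,2],[46,0]]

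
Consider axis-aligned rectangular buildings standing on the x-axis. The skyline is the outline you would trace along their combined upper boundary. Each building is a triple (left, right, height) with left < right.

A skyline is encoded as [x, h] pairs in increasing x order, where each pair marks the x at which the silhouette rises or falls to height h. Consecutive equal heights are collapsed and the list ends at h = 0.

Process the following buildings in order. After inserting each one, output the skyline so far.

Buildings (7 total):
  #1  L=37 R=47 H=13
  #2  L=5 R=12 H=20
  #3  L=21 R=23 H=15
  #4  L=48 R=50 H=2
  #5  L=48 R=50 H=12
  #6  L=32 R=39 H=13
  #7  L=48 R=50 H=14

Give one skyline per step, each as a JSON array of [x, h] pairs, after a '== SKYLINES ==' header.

== SKYLINES ==
[[37,13],[47,0]]
[[5,20],[12,0],[37,13],[47,0]]
[[5,20],[12,0],[21,15],[23,0],[37,13],[47,0]]
[[5,20],[12,0],[21,15],[23,0],[37,13],[47,0],[48,2],[50,0]]
[[5,20],[12,0],[21,15],[23,0],[37,13],[47,0],[48,12],[50,0]]
[[5,20],[12,0],[21,15],[23,0],[32,13],[47,0],[48,12],[50,0]]
[[5,20],[12,0],[21,15],[23,0],[32,13],[47,0],[48,14],[50,0]]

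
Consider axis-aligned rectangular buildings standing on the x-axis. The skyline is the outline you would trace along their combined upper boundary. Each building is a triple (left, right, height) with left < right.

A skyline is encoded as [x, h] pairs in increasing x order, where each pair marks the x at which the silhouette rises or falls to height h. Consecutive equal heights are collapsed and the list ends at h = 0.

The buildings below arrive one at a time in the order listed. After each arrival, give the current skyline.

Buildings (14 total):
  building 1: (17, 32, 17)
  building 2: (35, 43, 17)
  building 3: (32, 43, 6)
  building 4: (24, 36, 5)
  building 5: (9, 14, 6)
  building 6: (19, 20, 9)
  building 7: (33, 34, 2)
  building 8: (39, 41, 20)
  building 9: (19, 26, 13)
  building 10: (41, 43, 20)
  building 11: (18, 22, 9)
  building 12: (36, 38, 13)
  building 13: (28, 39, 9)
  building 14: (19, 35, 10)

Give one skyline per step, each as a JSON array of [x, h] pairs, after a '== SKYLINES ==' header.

== SKYLINES ==
[[17,17],[32,0]]
[[17,17],[32,0],[35,17],[43,0]]
[[17,17],[32,6],[35,17],[43,0]]
[[17,17],[32,6],[35,17],[43,0]]
[[9,6],[14,0],[17,17],[32,6],[35,17],[43,0]]
[[9,6],[14,0],[17,17],[32,6],[35,17],[43,0]]
[[9,6],[14,0],[17,17],[32,6],[35,17],[43,0]]
[[9,6],[14,0],[17,17],[32,6],[35,17],[39,20],[41,17],[43,0]]
[[9,6],[14,0],[17,17],[32,6],[35,17],[39,20],[41,17],[43,0]]
[[9,6],[14,0],[17,17],[32,6],[35,17],[39,20],[43,0]]
[[9,6],[14,0],[17,17],[32,6],[35,17],[39,20],[43,0]]
[[9,6],[14,0],[17,17],[32,6],[35,17],[39,20],[43,0]]
[[9,6],[14,0],[17,17],[32,9],[35,17],[39,20],[43,0]]
[[9,6],[14,0],[17,17],[32,10],[35,17],[39,20],[43,0]]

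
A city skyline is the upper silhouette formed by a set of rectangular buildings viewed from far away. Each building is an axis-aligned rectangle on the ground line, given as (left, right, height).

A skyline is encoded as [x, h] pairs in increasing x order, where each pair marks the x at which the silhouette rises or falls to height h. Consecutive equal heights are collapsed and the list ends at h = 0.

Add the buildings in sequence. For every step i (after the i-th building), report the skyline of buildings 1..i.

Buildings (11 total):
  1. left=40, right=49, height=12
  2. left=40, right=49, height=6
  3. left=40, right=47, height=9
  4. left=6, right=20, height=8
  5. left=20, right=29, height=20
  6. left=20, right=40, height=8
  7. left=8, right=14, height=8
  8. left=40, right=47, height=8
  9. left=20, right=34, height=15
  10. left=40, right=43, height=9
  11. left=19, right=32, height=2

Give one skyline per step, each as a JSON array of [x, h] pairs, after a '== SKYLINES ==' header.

== SKYLINES ==
[[40,12],[49,0]]
[[40,12],[49,0]]
[[40,12],[49,0]]
[[6,8],[20,0],[40,12],[49,0]]
[[6,8],[20,20],[29,0],[40,12],[49,0]]
[[6,8],[20,20],[29,8],[40,12],[49,0]]
[[6,8],[20,20],[29,8],[40,12],[49,0]]
[[6,8],[20,20],[29,8],[40,12],[49,0]]
[[6,8],[20,20],[29,15],[34,8],[40,12],[49,0]]
[[6,8],[20,20],[29,15],[34,8],[40,12],[49,0]]
[[6,8],[20,20],[29,15],[34,8],[40,12],[49,0]]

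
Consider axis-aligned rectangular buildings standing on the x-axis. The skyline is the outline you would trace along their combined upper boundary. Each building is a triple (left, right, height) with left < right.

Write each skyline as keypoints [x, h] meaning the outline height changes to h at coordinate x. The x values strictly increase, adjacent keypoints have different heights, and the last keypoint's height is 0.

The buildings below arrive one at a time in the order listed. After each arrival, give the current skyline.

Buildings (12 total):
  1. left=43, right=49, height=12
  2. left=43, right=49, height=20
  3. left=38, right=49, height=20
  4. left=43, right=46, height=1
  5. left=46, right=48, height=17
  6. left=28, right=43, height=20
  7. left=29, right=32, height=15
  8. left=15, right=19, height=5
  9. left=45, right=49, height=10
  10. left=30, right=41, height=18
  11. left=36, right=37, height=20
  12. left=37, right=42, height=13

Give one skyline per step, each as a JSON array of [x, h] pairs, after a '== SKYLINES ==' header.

== SKYLINES ==
[[43,12],[49,0]]
[[43,20],[49,0]]
[[38,20],[49,0]]
[[38,20],[49,0]]
[[38,20],[49,0]]
[[28,20],[49,0]]
[[28,20],[49,0]]
[[15,5],[19,0],[28,20],[49,0]]
[[15,5],[19,0],[28,20],[49,0]]
[[15,5],[19,0],[28,20],[49,0]]
[[15,5],[19,0],[28,20],[49,0]]
[[15,5],[19,0],[28,20],[49,0]]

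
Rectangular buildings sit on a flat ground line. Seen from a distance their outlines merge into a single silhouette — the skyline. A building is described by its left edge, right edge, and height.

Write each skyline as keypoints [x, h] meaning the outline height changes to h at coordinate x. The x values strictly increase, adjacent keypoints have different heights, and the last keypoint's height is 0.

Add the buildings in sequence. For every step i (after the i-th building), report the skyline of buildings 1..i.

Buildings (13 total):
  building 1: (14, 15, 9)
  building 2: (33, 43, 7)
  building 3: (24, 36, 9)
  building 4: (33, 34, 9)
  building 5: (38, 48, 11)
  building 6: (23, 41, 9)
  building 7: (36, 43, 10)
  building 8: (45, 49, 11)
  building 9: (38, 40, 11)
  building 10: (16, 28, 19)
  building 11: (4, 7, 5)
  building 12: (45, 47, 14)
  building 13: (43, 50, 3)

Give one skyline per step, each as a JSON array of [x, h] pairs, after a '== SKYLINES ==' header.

== SKYLINES ==
[[14,9],[15,0]]
[[14,9],[15,0],[33,7],[43,0]]
[[14,9],[15,0],[24,9],[36,7],[43,0]]
[[14,9],[15,0],[24,9],[36,7],[43,0]]
[[14,9],[15,0],[24,9],[36,7],[38,11],[48,0]]
[[14,9],[15,0],[23,9],[38,11],[48,0]]
[[14,9],[15,0],[23,9],[36,10],[38,11],[48,0]]
[[14,9],[15,0],[23,9],[36,10],[38,11],[49,0]]
[[14,9],[15,0],[23,9],[36,10],[38,11],[49,0]]
[[14,9],[15,0],[16,19],[28,9],[36,10],[38,11],[49,0]]
[[4,5],[7,0],[14,9],[15,0],[16,19],[28,9],[36,10],[38,11],[49,0]]
[[4,5],[7,0],[14,9],[15,0],[16,19],[28,9],[36,10],[38,11],[45,14],[47,11],[49,0]]
[[4,5],[7,0],[14,9],[15,0],[16,19],[28,9],[36,10],[38,11],[45,14],[47,11],[49,3],[50,0]]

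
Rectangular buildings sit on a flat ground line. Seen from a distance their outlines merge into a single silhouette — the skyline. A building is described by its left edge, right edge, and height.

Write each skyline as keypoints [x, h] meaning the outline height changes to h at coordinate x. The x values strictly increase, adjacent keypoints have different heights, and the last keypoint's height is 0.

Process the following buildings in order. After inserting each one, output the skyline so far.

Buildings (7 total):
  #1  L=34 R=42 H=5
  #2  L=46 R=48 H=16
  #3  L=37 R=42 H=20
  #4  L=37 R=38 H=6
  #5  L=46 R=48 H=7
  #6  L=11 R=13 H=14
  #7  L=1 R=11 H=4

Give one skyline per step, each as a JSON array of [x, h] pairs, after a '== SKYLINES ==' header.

== SKYLINES ==
[[34,5],[42,0]]
[[34,5],[42,0],[46,16],[48,0]]
[[34,5],[37,20],[42,0],[46,16],[48,0]]
[[34,5],[37,20],[42,0],[46,16],[48,0]]
[[34,5],[37,20],[42,0],[46,16],[48,0]]
[[11,14],[13,0],[34,5],[37,20],[42,0],[46,16],[48,0]]
[[1,4],[11,14],[13,0],[34,5],[37,20],[42,0],[46,16],[48,0]]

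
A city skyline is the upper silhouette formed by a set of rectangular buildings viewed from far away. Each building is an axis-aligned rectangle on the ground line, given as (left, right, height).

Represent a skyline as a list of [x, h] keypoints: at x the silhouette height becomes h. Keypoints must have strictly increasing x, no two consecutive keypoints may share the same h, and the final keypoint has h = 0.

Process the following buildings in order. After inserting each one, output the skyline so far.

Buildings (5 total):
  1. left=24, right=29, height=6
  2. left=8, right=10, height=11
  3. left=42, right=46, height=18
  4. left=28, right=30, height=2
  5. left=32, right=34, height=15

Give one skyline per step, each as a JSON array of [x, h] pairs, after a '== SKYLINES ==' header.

== SKYLINES ==
[[24,6],[29,0]]
[[8,11],[10,0],[24,6],[29,0]]
[[8,11],[10,0],[24,6],[29,0],[42,18],[46,0]]
[[8,11],[10,0],[24,6],[29,2],[30,0],[42,18],[46,0]]
[[8,11],[10,0],[24,6],[29,2],[30,0],[32,15],[34,0],[42,18],[46,0]]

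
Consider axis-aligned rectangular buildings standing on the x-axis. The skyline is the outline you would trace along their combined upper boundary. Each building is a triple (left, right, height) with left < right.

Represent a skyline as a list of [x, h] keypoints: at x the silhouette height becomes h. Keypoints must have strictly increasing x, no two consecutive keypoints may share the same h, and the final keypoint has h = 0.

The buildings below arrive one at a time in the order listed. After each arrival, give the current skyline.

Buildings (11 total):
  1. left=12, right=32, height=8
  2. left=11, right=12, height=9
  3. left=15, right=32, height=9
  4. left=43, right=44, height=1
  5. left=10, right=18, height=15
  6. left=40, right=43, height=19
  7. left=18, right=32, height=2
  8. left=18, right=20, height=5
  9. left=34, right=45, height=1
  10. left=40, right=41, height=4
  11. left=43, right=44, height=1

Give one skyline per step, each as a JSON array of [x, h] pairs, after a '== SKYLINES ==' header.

== SKYLINES ==
[[12,8],[32,0]]
[[11,9],[12,8],[32,0]]
[[11,9],[12,8],[15,9],[32,0]]
[[11,9],[12,8],[15,9],[32,0],[43,1],[44,0]]
[[10,15],[18,9],[32,0],[43,1],[44,0]]
[[10,15],[18,9],[32,0],[40,19],[43,1],[44,0]]
[[10,15],[18,9],[32,0],[40,19],[43,1],[44,0]]
[[10,15],[18,9],[32,0],[40,19],[43,1],[44,0]]
[[10,15],[18,9],[32,0],[34,1],[40,19],[43,1],[45,0]]
[[10,15],[18,9],[32,0],[34,1],[40,19],[43,1],[45,0]]
[[10,15],[18,9],[32,0],[34,1],[40,19],[43,1],[45,0]]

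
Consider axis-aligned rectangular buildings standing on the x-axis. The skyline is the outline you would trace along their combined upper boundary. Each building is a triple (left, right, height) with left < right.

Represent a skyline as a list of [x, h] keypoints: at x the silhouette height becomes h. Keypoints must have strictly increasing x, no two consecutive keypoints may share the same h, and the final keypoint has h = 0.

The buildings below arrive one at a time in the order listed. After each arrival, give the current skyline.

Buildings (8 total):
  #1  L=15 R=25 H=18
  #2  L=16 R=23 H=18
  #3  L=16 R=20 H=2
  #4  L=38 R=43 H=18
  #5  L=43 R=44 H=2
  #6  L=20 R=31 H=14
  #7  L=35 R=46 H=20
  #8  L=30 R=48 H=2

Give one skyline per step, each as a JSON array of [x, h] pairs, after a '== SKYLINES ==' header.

== SKYLINES ==
[[15,18],[25,0]]
[[15,18],[25,0]]
[[15,18],[25,0]]
[[15,18],[25,0],[38,18],[43,0]]
[[15,18],[25,0],[38,18],[43,2],[44,0]]
[[15,18],[25,14],[31,0],[38,18],[43,2],[44,0]]
[[15,18],[25,14],[31,0],[35,20],[46,0]]
[[15,18],[25,14],[31,2],[35,20],[46,2],[48,0]]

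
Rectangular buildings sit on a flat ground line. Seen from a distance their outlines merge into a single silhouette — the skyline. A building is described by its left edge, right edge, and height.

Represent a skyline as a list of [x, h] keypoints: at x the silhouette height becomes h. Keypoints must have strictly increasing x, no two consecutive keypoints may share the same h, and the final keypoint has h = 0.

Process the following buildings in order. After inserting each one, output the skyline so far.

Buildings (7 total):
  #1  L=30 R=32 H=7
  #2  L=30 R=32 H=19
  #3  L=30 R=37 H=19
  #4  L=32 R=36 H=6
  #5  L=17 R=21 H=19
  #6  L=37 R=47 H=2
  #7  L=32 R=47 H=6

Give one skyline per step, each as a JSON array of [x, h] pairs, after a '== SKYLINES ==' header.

== SKYLINES ==
[[30,7],[32,0]]
[[30,19],[32,0]]
[[30,19],[37,0]]
[[30,19],[37,0]]
[[17,19],[21,0],[30,19],[37,0]]
[[17,19],[21,0],[30,19],[37,2],[47,0]]
[[17,19],[21,0],[30,19],[37,6],[47,0]]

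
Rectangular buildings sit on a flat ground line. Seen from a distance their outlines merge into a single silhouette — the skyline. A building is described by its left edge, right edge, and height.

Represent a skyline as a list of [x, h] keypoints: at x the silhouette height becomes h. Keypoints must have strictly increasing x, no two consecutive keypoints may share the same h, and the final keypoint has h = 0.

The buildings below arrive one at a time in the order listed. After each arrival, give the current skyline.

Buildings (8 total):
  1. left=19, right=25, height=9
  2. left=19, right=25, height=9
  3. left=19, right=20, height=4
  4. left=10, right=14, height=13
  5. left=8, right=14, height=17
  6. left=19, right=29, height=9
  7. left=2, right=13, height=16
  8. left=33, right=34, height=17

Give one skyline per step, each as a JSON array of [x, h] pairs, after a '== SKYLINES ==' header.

== SKYLINES ==
[[19,9],[25,0]]
[[19,9],[25,0]]
[[19,9],[25,0]]
[[10,13],[14,0],[19,9],[25,0]]
[[8,17],[14,0],[19,9],[25,0]]
[[8,17],[14,0],[19,9],[29,0]]
[[2,16],[8,17],[14,0],[19,9],[29,0]]
[[2,16],[8,17],[14,0],[19,9],[29,0],[33,17],[34,0]]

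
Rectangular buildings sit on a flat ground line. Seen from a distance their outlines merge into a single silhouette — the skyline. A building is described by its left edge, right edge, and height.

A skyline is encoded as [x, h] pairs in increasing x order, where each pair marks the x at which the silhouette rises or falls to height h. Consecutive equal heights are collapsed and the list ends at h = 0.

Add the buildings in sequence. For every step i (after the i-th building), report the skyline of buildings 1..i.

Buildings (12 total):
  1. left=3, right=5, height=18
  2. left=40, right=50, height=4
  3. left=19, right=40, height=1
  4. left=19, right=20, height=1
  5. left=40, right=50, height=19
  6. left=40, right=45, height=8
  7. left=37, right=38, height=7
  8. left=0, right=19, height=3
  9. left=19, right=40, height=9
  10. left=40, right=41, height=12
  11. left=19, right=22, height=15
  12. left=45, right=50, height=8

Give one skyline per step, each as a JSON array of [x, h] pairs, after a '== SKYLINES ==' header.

== SKYLINES ==
[[3,18],[5,0]]
[[3,18],[5,0],[40,4],[50,0]]
[[3,18],[5,0],[19,1],[40,4],[50,0]]
[[3,18],[5,0],[19,1],[40,4],[50,0]]
[[3,18],[5,0],[19,1],[40,19],[50,0]]
[[3,18],[5,0],[19,1],[40,19],[50,0]]
[[3,18],[5,0],[19,1],[37,7],[38,1],[40,19],[50,0]]
[[0,3],[3,18],[5,3],[19,1],[37,7],[38,1],[40,19],[50,0]]
[[0,3],[3,18],[5,3],[19,9],[40,19],[50,0]]
[[0,3],[3,18],[5,3],[19,9],[40,19],[50,0]]
[[0,3],[3,18],[5,3],[19,15],[22,9],[40,19],[50,0]]
[[0,3],[3,18],[5,3],[19,15],[22,9],[40,19],[50,0]]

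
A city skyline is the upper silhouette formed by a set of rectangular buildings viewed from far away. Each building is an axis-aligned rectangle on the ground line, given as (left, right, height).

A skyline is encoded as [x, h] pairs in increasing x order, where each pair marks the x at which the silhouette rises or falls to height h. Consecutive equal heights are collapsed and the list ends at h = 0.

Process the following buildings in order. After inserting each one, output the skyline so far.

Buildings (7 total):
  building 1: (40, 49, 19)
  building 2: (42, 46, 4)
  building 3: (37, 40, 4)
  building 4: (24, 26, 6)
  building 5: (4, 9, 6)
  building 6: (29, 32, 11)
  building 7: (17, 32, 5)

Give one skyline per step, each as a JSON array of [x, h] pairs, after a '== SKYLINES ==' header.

== SKYLINES ==
[[40,19],[49,0]]
[[40,19],[49,0]]
[[37,4],[40,19],[49,0]]
[[24,6],[26,0],[37,4],[40,19],[49,0]]
[[4,6],[9,0],[24,6],[26,0],[37,4],[40,19],[49,0]]
[[4,6],[9,0],[24,6],[26,0],[29,11],[32,0],[37,4],[40,19],[49,0]]
[[4,6],[9,0],[17,5],[24,6],[26,5],[29,11],[32,0],[37,4],[40,19],[49,0]]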